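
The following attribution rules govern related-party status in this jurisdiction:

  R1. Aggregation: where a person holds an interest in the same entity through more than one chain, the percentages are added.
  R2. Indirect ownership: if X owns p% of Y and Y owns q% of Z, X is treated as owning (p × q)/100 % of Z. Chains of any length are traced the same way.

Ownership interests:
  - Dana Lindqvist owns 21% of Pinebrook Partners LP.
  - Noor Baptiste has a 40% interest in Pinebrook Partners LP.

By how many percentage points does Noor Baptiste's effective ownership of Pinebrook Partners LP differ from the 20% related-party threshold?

Direct interest in Pinebrook Partners LP: 40%.
40% exceeds the 20% threshold by 20 percentage points.

20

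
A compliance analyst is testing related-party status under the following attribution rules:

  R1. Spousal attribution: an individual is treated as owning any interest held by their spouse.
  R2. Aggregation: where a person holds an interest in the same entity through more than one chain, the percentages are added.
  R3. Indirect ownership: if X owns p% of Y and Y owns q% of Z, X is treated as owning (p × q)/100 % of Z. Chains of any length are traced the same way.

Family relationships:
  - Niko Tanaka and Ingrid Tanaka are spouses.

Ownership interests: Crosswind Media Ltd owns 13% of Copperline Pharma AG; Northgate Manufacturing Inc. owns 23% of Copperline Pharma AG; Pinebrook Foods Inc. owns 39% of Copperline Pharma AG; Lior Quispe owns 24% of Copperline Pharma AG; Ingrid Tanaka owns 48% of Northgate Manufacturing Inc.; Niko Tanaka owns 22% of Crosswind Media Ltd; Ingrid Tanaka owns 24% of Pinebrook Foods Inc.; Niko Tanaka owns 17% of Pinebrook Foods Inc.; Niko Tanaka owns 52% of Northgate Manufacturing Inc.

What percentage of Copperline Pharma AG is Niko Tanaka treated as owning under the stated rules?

41.85%

By spousal attribution (R1), Niko Tanaka is treated as also owning Ingrid Tanaka's interest in Pinebrook Foods Inc, giving 17% + 24% = 41%.
By spousal attribution (R1), Niko Tanaka is treated as also owning Ingrid Tanaka's interest in Northgate Manufacturing Inc, giving 52% + 48% = 100%.
Chain via Pinebrook Foods Inc. (R3): 41% × 39% = 15.99% of Copperline Pharma AG.
Chain via Northgate Manufacturing Inc. (R3): 100% × 23% = 23% of Copperline Pharma AG.
Chain via Crosswind Media Ltd (R3): 22% × 13% = 2.86% of Copperline Pharma AG.
Aggregating (R2): 15.99% + 23% + 2.86% = 41.85%.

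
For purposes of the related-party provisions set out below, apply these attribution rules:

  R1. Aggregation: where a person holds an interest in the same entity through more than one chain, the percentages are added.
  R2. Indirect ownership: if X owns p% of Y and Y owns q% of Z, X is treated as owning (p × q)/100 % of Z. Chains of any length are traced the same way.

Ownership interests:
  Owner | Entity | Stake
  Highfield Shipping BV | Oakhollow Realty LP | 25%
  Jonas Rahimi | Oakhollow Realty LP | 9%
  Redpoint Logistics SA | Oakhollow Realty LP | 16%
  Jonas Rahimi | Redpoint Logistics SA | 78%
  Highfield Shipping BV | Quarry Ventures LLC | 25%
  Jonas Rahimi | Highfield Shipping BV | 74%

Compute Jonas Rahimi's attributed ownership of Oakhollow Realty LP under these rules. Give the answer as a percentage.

39.98%

Chain via Highfield Shipping BV (R2): 74% × 25% = 18.5% of Oakhollow Realty LP.
Chain via Redpoint Logistics SA (R2): 78% × 16% = 12.48% of Oakhollow Realty LP.
Direct interest in Oakhollow Realty LP: 9%.
Aggregating (R1): 18.5% + 12.48% + 9% = 39.98%.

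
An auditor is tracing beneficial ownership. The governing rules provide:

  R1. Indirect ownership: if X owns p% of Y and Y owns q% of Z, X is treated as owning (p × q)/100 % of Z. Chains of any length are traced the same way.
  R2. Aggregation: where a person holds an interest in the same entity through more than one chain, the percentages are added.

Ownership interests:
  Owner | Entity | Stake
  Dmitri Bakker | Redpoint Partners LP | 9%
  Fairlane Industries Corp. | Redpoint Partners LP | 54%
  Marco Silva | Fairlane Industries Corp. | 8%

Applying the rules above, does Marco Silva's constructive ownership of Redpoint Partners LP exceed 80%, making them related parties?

No

Chain via Fairlane Industries Corp. (R1): 8% × 54% = 4.32% of Redpoint Partners LP.
4.32% does not exceed the 80% threshold, so Marco is not a related party to Redpoint Partners LP.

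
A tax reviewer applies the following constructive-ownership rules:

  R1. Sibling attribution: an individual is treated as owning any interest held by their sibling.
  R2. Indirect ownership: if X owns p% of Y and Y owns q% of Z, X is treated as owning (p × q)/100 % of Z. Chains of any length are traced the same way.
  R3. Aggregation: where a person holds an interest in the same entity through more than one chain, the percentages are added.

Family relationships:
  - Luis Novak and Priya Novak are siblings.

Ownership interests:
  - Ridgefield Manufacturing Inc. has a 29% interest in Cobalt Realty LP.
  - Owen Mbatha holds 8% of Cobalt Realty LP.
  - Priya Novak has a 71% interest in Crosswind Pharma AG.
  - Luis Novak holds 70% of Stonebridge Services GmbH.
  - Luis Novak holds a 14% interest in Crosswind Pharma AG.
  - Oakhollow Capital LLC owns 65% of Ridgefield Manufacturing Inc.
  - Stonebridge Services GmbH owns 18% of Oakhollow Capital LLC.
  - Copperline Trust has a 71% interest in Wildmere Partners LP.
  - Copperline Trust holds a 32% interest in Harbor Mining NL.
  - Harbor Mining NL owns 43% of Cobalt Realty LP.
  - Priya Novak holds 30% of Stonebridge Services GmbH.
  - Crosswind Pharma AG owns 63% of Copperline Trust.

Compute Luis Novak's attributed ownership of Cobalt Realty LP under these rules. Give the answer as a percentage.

10.76148%

By sibling attribution (R1), Luis Novak is treated as also owning Priya Novak's interest in Crosswind Pharma AG, giving 14% + 71% = 85%.
By sibling attribution (R1), Luis Novak is treated as also owning Priya Novak's interest in Stonebridge Services GmbH, giving 70% + 30% = 100%.
Chain via Crosswind Pharma AG → Copperline Trust → Harbor Mining NL (R2): 85% × 63% × 32% × 43% = 7.36848% of Cobalt Realty LP.
Chain via Stonebridge Services GmbH → Oakhollow Capital LLC → Ridgefield Manufacturing Inc. (R2): 100% × 18% × 65% × 29% = 3.393% of Cobalt Realty LP.
Aggregating (R3): 7.36848% + 3.393% = 10.76148%.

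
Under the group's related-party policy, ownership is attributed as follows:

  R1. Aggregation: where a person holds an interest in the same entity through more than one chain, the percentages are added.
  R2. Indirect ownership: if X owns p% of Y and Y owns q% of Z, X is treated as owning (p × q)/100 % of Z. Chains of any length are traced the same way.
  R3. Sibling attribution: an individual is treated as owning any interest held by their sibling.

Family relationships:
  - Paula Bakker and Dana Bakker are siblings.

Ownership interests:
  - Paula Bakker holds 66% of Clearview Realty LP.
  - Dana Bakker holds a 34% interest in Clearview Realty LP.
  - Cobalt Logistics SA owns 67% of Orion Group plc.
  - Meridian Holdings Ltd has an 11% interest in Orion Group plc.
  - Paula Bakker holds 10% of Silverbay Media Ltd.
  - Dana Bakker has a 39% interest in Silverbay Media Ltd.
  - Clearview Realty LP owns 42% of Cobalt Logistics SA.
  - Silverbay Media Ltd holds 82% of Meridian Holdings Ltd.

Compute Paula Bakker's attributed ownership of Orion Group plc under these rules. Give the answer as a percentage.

32.5598%

By sibling attribution (R3), Paula Bakker is treated as also owning Dana Bakker's interest in Silverbay Media Ltd, giving 10% + 39% = 49%.
By sibling attribution (R3), Paula Bakker is treated as also owning Dana Bakker's interest in Clearview Realty LP, giving 66% + 34% = 100%.
Chain via Silverbay Media Ltd → Meridian Holdings Ltd (R2): 49% × 82% × 11% = 4.4198% of Orion Group plc.
Chain via Clearview Realty LP → Cobalt Logistics SA (R2): 100% × 42% × 67% = 28.14% of Orion Group plc.
Aggregating (R1): 4.4198% + 28.14% = 32.5598%.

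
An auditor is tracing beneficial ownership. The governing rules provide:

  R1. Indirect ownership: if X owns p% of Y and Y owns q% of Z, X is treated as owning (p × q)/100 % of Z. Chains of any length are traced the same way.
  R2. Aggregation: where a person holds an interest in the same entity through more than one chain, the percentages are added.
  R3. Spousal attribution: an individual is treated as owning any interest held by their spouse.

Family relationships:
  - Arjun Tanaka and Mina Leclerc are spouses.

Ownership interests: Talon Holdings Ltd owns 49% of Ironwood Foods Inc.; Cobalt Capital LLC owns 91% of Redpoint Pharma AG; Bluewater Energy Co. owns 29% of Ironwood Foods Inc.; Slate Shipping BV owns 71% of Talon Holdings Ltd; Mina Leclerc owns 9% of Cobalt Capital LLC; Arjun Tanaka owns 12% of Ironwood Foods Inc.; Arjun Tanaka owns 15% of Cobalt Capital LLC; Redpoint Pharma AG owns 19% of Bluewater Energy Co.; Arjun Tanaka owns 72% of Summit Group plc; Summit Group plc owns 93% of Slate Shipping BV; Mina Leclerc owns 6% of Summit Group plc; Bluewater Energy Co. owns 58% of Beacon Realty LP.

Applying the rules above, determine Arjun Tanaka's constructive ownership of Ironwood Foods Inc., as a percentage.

38.44005%

By spousal attribution (R3), Arjun Tanaka is treated as also owning Mina Leclerc's interest in Cobalt Capital LLC, giving 15% + 9% = 24%.
By spousal attribution (R3), Arjun Tanaka is treated as also owning Mina Leclerc's interest in Summit Group plc, giving 72% + 6% = 78%.
Chain via Cobalt Capital LLC → Redpoint Pharma AG → Bluewater Energy Co. (R1): 24% × 91% × 19% × 29% = 1.203384% of Ironwood Foods Inc.
Chain via Summit Group plc → Slate Shipping BV → Talon Holdings Ltd (R1): 78% × 93% × 71% × 49% = 25.236666% of Ironwood Foods Inc.
Direct interest in Ironwood Foods Inc: 12%.
Aggregating (R2): 1.203384% + 25.236666% + 12% = 38.44005%.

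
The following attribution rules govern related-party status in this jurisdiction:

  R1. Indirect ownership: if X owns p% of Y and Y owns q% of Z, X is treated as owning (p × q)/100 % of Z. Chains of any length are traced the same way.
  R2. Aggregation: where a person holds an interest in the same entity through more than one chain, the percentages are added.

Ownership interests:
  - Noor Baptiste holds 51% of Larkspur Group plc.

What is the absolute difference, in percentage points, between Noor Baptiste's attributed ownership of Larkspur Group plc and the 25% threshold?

Direct interest in Larkspur Group plc: 51%.
51% exceeds the 25% threshold by 26 percentage points.

26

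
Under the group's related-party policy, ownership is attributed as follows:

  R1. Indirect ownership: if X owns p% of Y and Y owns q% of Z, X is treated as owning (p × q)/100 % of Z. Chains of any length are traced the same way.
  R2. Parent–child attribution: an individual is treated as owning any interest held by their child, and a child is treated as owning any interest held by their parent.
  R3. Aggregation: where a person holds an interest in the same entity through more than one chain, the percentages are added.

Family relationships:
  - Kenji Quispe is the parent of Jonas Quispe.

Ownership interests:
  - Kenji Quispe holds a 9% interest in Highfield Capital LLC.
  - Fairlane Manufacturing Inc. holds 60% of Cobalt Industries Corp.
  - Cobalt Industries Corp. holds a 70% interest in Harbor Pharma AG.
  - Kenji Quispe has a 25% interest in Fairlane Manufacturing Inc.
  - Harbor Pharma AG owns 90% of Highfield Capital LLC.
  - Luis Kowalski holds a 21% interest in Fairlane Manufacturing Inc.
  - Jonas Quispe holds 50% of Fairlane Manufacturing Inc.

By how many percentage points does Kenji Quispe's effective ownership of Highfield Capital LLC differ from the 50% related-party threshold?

By parent–child attribution (R2), Kenji Quispe is treated as also owning Jonas Quispe's interest in Fairlane Manufacturing Inc, giving 25% + 50% = 75%.
Chain via Fairlane Manufacturing Inc. → Cobalt Industries Corp. → Harbor Pharma AG (R1): 75% × 60% × 70% × 90% = 28.35% of Highfield Capital LLC.
Direct interest in Highfield Capital LLC: 9%.
Aggregating (R3): 28.35% + 9% = 37.35%.
37.35% falls short of the 50% threshold by 12.65 percentage points.

12.65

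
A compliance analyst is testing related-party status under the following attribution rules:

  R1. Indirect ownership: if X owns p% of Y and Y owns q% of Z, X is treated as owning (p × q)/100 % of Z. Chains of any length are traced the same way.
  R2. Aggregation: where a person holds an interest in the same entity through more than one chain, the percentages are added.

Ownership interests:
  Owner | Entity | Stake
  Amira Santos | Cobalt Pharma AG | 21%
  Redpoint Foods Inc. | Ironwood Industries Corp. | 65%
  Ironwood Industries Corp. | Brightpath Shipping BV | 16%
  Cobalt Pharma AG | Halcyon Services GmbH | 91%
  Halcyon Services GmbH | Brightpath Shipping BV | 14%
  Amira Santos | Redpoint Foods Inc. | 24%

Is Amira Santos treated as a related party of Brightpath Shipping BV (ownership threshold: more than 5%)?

Yes

Chain via Cobalt Pharma AG → Halcyon Services GmbH (R1): 21% × 91% × 14% = 2.6754% of Brightpath Shipping BV.
Chain via Redpoint Foods Inc. → Ironwood Industries Corp. (R1): 24% × 65% × 16% = 2.496% of Brightpath Shipping BV.
Aggregating (R2): 2.6754% + 2.496% = 5.1714%.
5.1714% exceeds the 5% threshold, so Amira is a related party to Brightpath Shipping BV.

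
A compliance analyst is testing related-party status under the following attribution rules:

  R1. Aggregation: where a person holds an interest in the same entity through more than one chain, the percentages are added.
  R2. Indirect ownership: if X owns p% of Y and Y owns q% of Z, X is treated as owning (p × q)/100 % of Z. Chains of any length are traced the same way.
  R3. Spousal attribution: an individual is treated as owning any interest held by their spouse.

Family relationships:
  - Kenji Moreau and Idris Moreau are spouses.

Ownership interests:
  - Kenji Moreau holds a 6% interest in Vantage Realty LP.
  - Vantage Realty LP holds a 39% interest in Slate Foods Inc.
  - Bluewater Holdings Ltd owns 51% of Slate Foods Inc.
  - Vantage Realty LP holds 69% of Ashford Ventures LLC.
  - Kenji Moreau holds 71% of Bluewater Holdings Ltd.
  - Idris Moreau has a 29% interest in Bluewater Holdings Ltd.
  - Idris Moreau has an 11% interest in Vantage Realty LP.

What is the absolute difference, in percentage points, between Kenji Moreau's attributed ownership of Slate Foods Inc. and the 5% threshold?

52.63

By spousal attribution (R3), Kenji Moreau is treated as also owning Idris Moreau's interest in Vantage Realty LP, giving 6% + 11% = 17%.
By spousal attribution (R3), Kenji Moreau is treated as also owning Idris Moreau's interest in Bluewater Holdings Ltd, giving 71% + 29% = 100%.
Chain via Vantage Realty LP (R2): 17% × 39% = 6.63% of Slate Foods Inc.
Chain via Bluewater Holdings Ltd (R2): 100% × 51% = 51% of Slate Foods Inc.
Aggregating (R1): 6.63% + 51% = 57.63%.
57.63% exceeds the 5% threshold by 52.63 percentage points.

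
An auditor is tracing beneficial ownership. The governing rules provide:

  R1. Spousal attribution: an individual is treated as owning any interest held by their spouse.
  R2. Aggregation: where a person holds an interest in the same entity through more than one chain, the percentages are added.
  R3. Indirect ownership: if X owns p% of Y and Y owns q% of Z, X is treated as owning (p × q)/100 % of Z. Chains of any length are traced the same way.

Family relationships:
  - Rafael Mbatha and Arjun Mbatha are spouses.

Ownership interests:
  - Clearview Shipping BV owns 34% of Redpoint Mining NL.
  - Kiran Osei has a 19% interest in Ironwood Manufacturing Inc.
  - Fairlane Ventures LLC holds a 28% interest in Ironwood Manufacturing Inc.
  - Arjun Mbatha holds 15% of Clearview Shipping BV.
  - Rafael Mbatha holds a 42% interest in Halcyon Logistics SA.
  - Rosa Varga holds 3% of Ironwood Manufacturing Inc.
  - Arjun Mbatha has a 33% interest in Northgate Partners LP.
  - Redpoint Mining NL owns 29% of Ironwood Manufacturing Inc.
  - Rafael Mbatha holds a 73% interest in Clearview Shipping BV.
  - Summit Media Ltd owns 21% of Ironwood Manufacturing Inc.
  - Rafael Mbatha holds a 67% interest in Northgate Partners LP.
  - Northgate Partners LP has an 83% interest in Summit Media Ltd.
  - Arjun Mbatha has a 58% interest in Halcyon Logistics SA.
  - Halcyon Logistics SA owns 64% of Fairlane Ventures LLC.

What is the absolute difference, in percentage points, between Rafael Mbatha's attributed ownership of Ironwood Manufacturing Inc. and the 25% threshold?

By spousal attribution (R1), Rafael Mbatha is treated as also owning Arjun Mbatha's interest in Clearview Shipping BV, giving 73% + 15% = 88%.
By spousal attribution (R1), Rafael Mbatha is treated as also owning Arjun Mbatha's interest in Halcyon Logistics SA, giving 42% + 58% = 100%.
By spousal attribution (R1), Rafael Mbatha is treated as also owning Arjun Mbatha's interest in Northgate Partners LP, giving 67% + 33% = 100%.
Chain via Clearview Shipping BV → Redpoint Mining NL (R3): 88% × 34% × 29% = 8.6768% of Ironwood Manufacturing Inc.
Chain via Halcyon Logistics SA → Fairlane Ventures LLC (R3): 100% × 64% × 28% = 17.92% of Ironwood Manufacturing Inc.
Chain via Northgate Partners LP → Summit Media Ltd (R3): 100% × 83% × 21% = 17.43% of Ironwood Manufacturing Inc.
Aggregating (R2): 8.6768% + 17.92% + 17.43% = 44.0268%.
44.0268% exceeds the 25% threshold by 19.0268 percentage points.

19.0268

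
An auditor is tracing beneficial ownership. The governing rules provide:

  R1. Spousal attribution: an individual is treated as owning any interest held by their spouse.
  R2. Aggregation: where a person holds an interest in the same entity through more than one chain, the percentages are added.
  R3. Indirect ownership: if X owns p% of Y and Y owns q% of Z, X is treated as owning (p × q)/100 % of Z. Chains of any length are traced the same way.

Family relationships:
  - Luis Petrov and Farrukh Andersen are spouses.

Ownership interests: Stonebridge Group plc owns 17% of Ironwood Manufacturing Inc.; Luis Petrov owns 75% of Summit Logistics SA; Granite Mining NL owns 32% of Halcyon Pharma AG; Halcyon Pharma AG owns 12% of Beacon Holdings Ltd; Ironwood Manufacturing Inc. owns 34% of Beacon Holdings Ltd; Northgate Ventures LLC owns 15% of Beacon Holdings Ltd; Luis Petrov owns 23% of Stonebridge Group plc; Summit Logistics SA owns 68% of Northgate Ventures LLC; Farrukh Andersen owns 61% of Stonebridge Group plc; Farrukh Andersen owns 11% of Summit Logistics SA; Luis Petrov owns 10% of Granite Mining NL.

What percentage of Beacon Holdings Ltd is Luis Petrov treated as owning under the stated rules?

14.0112%

By spousal attribution (R1), Luis Petrov is treated as also owning Farrukh Andersen's interest in Stonebridge Group plc, giving 23% + 61% = 84%.
By spousal attribution (R1), Luis Petrov is treated as also owning Farrukh Andersen's interest in Summit Logistics SA, giving 75% + 11% = 86%.
Chain via Granite Mining NL → Halcyon Pharma AG (R3): 10% × 32% × 12% = 0.384% of Beacon Holdings Ltd.
Chain via Stonebridge Group plc → Ironwood Manufacturing Inc. (R3): 84% × 17% × 34% = 4.8552% of Beacon Holdings Ltd.
Chain via Summit Logistics SA → Northgate Ventures LLC (R3): 86% × 68% × 15% = 8.772% of Beacon Holdings Ltd.
Aggregating (R2): 0.384% + 4.8552% + 8.772% = 14.0112%.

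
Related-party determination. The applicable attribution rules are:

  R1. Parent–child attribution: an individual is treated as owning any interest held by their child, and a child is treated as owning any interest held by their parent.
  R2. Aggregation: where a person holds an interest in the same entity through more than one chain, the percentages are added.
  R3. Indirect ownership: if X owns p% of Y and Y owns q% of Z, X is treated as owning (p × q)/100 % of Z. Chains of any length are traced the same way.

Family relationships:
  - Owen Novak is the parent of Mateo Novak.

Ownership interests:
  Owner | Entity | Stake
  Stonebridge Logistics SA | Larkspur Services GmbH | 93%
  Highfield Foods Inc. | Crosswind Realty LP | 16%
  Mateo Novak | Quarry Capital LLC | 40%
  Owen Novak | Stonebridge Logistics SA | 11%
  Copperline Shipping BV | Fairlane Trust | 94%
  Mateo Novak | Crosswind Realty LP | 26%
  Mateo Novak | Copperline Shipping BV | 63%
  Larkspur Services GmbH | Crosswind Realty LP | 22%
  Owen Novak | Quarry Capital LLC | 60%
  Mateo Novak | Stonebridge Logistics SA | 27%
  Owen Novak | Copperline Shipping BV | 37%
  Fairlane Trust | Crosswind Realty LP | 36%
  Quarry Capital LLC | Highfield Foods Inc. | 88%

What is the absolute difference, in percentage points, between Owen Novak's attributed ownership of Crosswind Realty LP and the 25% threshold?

By parent–child attribution (R1), Owen Novak is treated as also owning Mateo Novak's interest in Copperline Shipping BV, giving 37% + 63% = 100%.
By parent–child attribution (R1), Owen Novak is treated as also owning Mateo Novak's interest in Stonebridge Logistics SA, giving 11% + 27% = 38%.
By parent–child attribution (R1), Owen Novak is treated as also owning Mateo Novak's interest in Quarry Capital LLC, giving 60% + 40% = 100%.
By parent–child attribution (R1), Owen Novak is treated as owning Mateo Novak's 26% interest in Crosswind Realty LP.
Chain via Copperline Shipping BV → Fairlane Trust (R3): 100% × 94% × 36% = 33.84% of Crosswind Realty LP.
Chain via Stonebridge Logistics SA → Larkspur Services GmbH (R3): 38% × 93% × 22% = 7.7748% of Crosswind Realty LP.
Chain via Quarry Capital LLC → Highfield Foods Inc. (R3): 100% × 88% × 16% = 14.08% of Crosswind Realty LP.
Direct interest in Crosswind Realty LP: 26%.
Aggregating (R2): 33.84% + 7.7748% + 14.08% + 26% = 81.6948%.
81.6948% exceeds the 25% threshold by 56.6948 percentage points.

56.6948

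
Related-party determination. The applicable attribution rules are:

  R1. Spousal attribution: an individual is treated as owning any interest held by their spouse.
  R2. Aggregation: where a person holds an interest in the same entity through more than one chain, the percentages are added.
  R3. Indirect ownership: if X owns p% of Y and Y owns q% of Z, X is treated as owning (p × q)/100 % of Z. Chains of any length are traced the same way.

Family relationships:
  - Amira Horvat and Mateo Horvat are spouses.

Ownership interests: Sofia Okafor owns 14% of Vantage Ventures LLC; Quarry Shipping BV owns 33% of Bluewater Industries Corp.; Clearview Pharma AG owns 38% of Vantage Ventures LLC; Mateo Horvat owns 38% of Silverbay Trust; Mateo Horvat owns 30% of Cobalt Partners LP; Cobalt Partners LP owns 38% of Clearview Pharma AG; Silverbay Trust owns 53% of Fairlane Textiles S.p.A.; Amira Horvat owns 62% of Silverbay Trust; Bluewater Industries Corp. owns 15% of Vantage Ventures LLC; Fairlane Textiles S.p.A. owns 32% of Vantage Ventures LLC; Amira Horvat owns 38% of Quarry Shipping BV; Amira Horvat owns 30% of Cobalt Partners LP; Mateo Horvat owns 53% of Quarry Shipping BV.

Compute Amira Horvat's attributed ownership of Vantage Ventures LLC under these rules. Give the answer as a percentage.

30.1285%

By spousal attribution (R1), Amira Horvat is treated as also owning Mateo Horvat's interest in Quarry Shipping BV, giving 38% + 53% = 91%.
By spousal attribution (R1), Amira Horvat is treated as also owning Mateo Horvat's interest in Cobalt Partners LP, giving 30% + 30% = 60%.
By spousal attribution (R1), Amira Horvat is treated as also owning Mateo Horvat's interest in Silverbay Trust, giving 62% + 38% = 100%.
Chain via Quarry Shipping BV → Bluewater Industries Corp. (R3): 91% × 33% × 15% = 4.5045% of Vantage Ventures LLC.
Chain via Cobalt Partners LP → Clearview Pharma AG (R3): 60% × 38% × 38% = 8.664% of Vantage Ventures LLC.
Chain via Silverbay Trust → Fairlane Textiles S.p.A. (R3): 100% × 53% × 32% = 16.96% of Vantage Ventures LLC.
Aggregating (R2): 4.5045% + 8.664% + 16.96% = 30.1285%.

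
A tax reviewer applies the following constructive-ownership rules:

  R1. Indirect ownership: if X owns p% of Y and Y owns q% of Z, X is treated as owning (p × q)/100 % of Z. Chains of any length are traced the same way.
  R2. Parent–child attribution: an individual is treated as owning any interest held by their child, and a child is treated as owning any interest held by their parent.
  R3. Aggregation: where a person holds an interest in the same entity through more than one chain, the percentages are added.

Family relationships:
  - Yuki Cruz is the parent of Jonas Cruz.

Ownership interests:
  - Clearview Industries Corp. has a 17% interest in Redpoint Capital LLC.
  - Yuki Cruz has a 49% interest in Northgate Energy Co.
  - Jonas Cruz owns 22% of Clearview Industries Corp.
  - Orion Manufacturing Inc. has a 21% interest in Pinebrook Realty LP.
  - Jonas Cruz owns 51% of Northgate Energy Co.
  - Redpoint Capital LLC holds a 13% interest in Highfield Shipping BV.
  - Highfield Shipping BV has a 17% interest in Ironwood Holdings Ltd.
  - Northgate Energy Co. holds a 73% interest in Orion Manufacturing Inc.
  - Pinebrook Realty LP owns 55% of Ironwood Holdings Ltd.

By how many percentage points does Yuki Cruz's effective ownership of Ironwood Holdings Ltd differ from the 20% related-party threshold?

11.485846

By parent–child attribution (R2), Yuki Cruz is treated as also owning Jonas Cruz's interest in Northgate Energy Co, giving 49% + 51% = 100%.
By parent–child attribution (R2), Yuki Cruz is treated as owning Jonas Cruz's 22% interest in Clearview Industries Corp.
Chain via Northgate Energy Co. → Orion Manufacturing Inc. → Pinebrook Realty LP (R1): 100% × 73% × 21% × 55% = 8.4315% of Ironwood Holdings Ltd.
Chain via Clearview Industries Corp. → Redpoint Capital LLC → Highfield Shipping BV (R1): 22% × 17% × 13% × 17% = 0.082654% of Ironwood Holdings Ltd.
Aggregating (R3): 8.4315% + 0.082654% = 8.514154%.
8.514154% falls short of the 20% threshold by 11.485846 percentage points.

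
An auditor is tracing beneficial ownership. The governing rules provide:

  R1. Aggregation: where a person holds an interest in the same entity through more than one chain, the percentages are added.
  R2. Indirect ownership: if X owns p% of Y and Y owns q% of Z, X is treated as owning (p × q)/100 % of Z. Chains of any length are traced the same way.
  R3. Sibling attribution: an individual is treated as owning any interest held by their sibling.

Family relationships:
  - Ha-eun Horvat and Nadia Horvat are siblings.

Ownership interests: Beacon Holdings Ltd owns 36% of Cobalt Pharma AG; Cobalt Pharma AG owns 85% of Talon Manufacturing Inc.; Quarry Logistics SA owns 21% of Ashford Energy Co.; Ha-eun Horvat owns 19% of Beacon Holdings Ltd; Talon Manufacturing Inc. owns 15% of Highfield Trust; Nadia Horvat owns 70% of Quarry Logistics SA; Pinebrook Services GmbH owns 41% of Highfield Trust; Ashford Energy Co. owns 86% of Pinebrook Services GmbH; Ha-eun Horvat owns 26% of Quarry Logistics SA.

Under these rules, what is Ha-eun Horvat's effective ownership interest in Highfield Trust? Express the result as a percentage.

7.980516%

By sibling attribution (R3), Ha-eun Horvat is treated as also owning Nadia Horvat's interest in Quarry Logistics SA, giving 26% + 70% = 96%.
Chain via Beacon Holdings Ltd → Cobalt Pharma AG → Talon Manufacturing Inc. (R2): 19% × 36% × 85% × 15% = 0.8721% of Highfield Trust.
Chain via Quarry Logistics SA → Ashford Energy Co. → Pinebrook Services GmbH (R2): 96% × 21% × 86% × 41% = 7.108416% of Highfield Trust.
Aggregating (R1): 0.8721% + 7.108416% = 7.980516%.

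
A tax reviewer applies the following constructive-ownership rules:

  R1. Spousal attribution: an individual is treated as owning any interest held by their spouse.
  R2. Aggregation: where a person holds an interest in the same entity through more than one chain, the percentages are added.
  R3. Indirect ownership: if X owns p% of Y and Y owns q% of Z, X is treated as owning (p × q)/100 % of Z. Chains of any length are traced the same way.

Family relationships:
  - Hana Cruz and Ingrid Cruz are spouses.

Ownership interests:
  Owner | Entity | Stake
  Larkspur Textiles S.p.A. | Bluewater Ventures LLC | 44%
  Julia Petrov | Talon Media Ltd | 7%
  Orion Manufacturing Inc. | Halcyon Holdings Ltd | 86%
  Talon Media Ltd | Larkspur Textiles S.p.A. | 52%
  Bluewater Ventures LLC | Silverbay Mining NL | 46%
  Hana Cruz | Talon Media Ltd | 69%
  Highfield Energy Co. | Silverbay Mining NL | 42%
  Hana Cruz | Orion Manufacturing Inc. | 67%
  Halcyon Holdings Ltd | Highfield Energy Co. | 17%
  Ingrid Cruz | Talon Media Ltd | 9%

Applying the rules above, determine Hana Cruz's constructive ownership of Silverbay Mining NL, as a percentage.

By spousal attribution (R1), Hana Cruz is treated as also owning Ingrid Cruz's interest in Talon Media Ltd, giving 69% + 9% = 78%.
Chain via Talon Media Ltd → Larkspur Textiles S.p.A. → Bluewater Ventures LLC (R3): 78% × 52% × 44% × 46% = 8.209344% of Silverbay Mining NL.
Chain via Orion Manufacturing Inc. → Halcyon Holdings Ltd → Highfield Energy Co. (R3): 67% × 86% × 17% × 42% = 4.114068% of Silverbay Mining NL.
Aggregating (R2): 8.209344% + 4.114068% = 12.323412%.

12.323412%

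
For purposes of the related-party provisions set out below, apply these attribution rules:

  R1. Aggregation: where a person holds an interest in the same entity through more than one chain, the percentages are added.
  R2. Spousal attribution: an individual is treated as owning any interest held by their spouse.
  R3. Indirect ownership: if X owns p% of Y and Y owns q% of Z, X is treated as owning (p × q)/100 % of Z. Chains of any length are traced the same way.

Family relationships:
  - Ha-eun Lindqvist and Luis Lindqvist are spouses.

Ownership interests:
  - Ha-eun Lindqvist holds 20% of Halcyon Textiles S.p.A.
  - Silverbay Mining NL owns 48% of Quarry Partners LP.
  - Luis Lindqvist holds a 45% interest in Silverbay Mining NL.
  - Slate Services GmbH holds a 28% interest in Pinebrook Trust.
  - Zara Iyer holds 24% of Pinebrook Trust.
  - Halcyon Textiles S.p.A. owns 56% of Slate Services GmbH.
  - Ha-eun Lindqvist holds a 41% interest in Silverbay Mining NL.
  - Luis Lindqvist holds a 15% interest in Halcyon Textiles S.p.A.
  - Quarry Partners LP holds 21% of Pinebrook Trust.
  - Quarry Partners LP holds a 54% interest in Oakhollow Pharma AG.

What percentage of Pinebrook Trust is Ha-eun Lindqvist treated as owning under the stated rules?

14.1568%

By spousal attribution (R2), Ha-eun Lindqvist is treated as also owning Luis Lindqvist's interest in Silverbay Mining NL, giving 41% + 45% = 86%.
By spousal attribution (R2), Ha-eun Lindqvist is treated as also owning Luis Lindqvist's interest in Halcyon Textiles S.p.A, giving 20% + 15% = 35%.
Chain via Silverbay Mining NL → Quarry Partners LP (R3): 86% × 48% × 21% = 8.6688% of Pinebrook Trust.
Chain via Halcyon Textiles S.p.A. → Slate Services GmbH (R3): 35% × 56% × 28% = 5.488% of Pinebrook Trust.
Aggregating (R1): 8.6688% + 5.488% = 14.1568%.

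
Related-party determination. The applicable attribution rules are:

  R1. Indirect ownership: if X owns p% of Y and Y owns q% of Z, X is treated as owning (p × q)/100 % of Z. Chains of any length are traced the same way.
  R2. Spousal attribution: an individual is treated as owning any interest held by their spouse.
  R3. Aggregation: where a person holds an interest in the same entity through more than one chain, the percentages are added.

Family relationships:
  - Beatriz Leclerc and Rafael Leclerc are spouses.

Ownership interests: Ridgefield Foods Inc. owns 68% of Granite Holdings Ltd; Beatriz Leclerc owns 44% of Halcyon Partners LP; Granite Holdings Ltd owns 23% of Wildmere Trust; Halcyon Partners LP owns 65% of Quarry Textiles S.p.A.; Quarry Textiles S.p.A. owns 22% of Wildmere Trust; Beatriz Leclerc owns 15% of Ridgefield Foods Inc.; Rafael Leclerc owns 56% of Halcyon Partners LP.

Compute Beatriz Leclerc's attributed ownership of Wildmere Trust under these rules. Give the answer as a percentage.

By spousal attribution (R2), Beatriz Leclerc is treated as also owning Rafael Leclerc's interest in Halcyon Partners LP, giving 44% + 56% = 100%.
Chain via Ridgefield Foods Inc. → Granite Holdings Ltd (R1): 15% × 68% × 23% = 2.346% of Wildmere Trust.
Chain via Halcyon Partners LP → Quarry Textiles S.p.A. (R1): 100% × 65% × 22% = 14.3% of Wildmere Trust.
Aggregating (R3): 2.346% + 14.3% = 16.646%.

16.646%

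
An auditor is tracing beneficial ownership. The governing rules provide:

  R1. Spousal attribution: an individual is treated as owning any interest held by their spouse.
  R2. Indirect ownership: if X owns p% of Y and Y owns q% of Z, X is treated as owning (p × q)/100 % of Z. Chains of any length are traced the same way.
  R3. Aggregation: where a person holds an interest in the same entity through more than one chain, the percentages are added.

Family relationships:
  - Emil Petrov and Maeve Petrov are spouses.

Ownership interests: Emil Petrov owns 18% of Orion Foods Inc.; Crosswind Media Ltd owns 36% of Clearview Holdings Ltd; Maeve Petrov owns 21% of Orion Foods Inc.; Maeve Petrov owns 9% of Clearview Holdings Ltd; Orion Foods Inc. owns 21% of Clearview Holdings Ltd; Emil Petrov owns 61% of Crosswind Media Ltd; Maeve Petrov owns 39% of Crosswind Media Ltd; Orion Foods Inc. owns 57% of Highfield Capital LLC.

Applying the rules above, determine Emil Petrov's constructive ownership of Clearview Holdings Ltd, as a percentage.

By spousal attribution (R1), Emil Petrov is treated as also owning Maeve Petrov's interest in Crosswind Media Ltd, giving 61% + 39% = 100%.
By spousal attribution (R1), Emil Petrov is treated as also owning Maeve Petrov's interest in Orion Foods Inc, giving 18% + 21% = 39%.
By spousal attribution (R1), Emil Petrov is treated as owning Maeve Petrov's 9% interest in Clearview Holdings Ltd.
Chain via Crosswind Media Ltd (R2): 100% × 36% = 36% of Clearview Holdings Ltd.
Chain via Orion Foods Inc. (R2): 39% × 21% = 8.19% of Clearview Holdings Ltd.
Direct interest in Clearview Holdings Ltd: 9%.
Aggregating (R3): 36% + 8.19% + 9% = 53.19%.

53.19%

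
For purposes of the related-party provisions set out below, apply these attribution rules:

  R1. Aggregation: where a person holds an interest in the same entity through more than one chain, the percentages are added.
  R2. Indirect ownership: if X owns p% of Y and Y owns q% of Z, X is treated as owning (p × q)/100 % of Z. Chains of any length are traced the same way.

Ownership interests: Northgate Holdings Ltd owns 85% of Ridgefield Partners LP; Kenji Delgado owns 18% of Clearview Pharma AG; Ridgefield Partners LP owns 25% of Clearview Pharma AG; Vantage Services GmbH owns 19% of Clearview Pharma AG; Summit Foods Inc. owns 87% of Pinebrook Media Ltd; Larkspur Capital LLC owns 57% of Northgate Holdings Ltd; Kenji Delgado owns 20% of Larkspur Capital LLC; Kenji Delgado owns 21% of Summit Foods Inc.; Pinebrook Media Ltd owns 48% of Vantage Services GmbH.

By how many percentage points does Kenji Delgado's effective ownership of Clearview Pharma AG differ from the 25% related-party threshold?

2.911276

Chain via Summit Foods Inc. → Pinebrook Media Ltd → Vantage Services GmbH (R2): 21% × 87% × 48% × 19% = 1.666224% of Clearview Pharma AG.
Chain via Larkspur Capital LLC → Northgate Holdings Ltd → Ridgefield Partners LP (R2): 20% × 57% × 85% × 25% = 2.4225% of Clearview Pharma AG.
Direct interest in Clearview Pharma AG: 18%.
Aggregating (R1): 1.666224% + 2.4225% + 18% = 22.088724%.
22.088724% falls short of the 25% threshold by 2.911276 percentage points.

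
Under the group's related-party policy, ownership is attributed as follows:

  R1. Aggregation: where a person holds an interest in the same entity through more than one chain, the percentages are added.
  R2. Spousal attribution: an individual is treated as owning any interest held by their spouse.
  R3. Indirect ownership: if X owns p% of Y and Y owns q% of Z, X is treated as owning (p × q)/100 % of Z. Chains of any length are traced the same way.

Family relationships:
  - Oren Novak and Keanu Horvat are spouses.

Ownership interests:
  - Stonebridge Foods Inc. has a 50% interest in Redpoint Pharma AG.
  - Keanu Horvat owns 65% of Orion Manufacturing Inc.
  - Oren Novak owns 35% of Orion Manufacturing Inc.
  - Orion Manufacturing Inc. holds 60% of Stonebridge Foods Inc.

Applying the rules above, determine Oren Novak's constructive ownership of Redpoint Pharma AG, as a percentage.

30%

By spousal attribution (R2), Oren Novak is treated as also owning Keanu Horvat's interest in Orion Manufacturing Inc, giving 35% + 65% = 100%.
Chain via Orion Manufacturing Inc. → Stonebridge Foods Inc. (R3): 100% × 60% × 50% = 30% of Redpoint Pharma AG.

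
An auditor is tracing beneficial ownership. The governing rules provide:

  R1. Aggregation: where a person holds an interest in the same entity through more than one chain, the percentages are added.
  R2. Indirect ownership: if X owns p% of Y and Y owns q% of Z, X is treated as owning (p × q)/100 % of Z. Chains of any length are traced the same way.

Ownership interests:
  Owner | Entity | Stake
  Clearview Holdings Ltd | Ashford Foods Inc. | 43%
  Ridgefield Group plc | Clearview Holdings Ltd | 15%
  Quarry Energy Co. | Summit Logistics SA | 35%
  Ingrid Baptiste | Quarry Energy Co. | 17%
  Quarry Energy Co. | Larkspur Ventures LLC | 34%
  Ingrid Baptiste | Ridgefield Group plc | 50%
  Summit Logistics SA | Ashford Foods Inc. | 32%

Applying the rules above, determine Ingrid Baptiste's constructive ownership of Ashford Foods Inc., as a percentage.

5.129%

Chain via Quarry Energy Co. → Summit Logistics SA (R2): 17% × 35% × 32% = 1.904% of Ashford Foods Inc.
Chain via Ridgefield Group plc → Clearview Holdings Ltd (R2): 50% × 15% × 43% = 3.225% of Ashford Foods Inc.
Aggregating (R1): 1.904% + 3.225% = 5.129%.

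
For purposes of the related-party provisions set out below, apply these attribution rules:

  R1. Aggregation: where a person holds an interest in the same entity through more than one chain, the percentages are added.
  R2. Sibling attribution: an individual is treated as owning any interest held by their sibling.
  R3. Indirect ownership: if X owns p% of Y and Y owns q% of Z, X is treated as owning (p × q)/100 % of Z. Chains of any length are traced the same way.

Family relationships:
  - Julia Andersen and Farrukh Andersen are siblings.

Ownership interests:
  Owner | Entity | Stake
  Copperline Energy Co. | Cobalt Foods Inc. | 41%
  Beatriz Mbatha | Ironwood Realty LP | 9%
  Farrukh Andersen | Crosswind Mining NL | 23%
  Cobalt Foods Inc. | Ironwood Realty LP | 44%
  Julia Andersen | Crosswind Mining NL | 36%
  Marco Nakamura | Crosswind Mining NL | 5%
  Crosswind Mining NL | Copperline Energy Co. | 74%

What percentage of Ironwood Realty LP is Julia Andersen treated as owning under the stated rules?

By sibling attribution (R2), Julia Andersen is treated as also owning Farrukh Andersen's interest in Crosswind Mining NL, giving 36% + 23% = 59%.
Chain via Crosswind Mining NL → Copperline Energy Co. → Cobalt Foods Inc. (R3): 59% × 74% × 41% × 44% = 7.876264% of Ironwood Realty LP.

7.876264%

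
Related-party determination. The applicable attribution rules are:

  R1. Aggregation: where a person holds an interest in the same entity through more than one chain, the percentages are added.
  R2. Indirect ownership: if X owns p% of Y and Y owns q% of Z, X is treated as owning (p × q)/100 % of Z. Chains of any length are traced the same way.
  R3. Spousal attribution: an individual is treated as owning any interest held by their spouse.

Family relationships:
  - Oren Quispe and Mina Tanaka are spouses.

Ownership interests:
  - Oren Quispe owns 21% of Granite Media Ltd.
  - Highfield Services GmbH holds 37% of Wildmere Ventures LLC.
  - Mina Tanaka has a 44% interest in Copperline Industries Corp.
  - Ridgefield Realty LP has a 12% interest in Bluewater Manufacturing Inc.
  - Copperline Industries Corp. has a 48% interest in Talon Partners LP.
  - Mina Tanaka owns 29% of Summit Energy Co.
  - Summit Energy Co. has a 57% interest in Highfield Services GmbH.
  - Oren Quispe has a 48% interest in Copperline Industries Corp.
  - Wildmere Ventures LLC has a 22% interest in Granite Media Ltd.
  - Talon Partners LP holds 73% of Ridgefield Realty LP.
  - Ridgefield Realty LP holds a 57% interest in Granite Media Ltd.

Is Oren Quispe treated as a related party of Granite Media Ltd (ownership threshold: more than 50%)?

By spousal attribution (R3), Oren Quispe is treated as also owning Mina Tanaka's interest in Copperline Industries Corp, giving 48% + 44% = 92%.
By spousal attribution (R3), Oren Quispe is treated as owning Mina Tanaka's 29% interest in Summit Energy Co.
Chain via Copperline Industries Corp. → Talon Partners LP → Ridgefield Realty LP (R2): 92% × 48% × 73% × 57% = 18.374976% of Granite Media Ltd.
Direct interest in Granite Media Ltd: 21%.
Chain via Summit Energy Co. → Highfield Services GmbH → Wildmere Ventures LLC (R2): 29% × 57% × 37% × 22% = 1.345542% of Granite Media Ltd.
Aggregating (R1): 18.374976% + 21% + 1.345542% = 40.720518%.
40.720518% does not exceed the 50% threshold, so Oren is not a related party to Granite Media Ltd.

No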